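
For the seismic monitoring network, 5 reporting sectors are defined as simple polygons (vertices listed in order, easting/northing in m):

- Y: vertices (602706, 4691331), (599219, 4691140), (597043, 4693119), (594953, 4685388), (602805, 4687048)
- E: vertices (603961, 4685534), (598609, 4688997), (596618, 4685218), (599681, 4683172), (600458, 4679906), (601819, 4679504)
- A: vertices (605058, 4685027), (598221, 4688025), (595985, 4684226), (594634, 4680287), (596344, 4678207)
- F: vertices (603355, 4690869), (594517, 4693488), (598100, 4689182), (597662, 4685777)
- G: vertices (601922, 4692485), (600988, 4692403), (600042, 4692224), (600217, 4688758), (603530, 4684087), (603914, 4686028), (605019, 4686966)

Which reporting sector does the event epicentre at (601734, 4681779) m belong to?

E

Cast a ray rightward from (601734, 4681779). For each polygon, the edges (by vertex number in listed order) whose endpoints lie on opposite sides of northing = 4681779, where each meets that height, and whether that is right or left of the point:
Y: no edge straddles that height → 0 crossings.
E: 4–5 at easting≈600012.4 (left), 6–1 at easting≈602627.1 (right) → 1 crossing.
A: 3–4 at easting≈595145.7 (left), 5–1 at easting≈600908.0 (left) → 0 crossings.
F: no edge straddles that height → 0 crossings.
G: no edge straddles that height → 0 crossings.
Only E has an odd count, so the point is inside E.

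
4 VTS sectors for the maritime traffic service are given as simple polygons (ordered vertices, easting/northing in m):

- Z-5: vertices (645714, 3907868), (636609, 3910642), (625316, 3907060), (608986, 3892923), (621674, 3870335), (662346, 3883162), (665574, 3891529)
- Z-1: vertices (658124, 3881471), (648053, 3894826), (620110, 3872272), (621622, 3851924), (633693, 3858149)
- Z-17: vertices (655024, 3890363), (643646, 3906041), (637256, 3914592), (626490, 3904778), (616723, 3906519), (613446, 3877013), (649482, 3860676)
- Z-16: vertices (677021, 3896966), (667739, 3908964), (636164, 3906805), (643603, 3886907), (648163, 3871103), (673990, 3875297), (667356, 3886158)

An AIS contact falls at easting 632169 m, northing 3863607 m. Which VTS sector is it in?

Cast a ray rightward from (632169, 3863607). For each polygon, the edges (by vertex number in listed order) whose endpoints lie on opposite sides of northing = 3863607, where each meets that height, and whether that is right or left of the point:
Z-5: no edge straddles that height → 0 crossings.
Z-1: 3–4 at easting≈620753.9 (left), 5–1 at easting≈639410.5 (right) → 1 crossing.
Z-17: 6–7 at easting≈643016.8 (right), 7–1 at easting≈650029.2 (right) → 2 crossings.
Z-16: no edge straddles that height → 0 crossings.
Only Z-1 has an odd count, so the point is inside Z-1.

Z-1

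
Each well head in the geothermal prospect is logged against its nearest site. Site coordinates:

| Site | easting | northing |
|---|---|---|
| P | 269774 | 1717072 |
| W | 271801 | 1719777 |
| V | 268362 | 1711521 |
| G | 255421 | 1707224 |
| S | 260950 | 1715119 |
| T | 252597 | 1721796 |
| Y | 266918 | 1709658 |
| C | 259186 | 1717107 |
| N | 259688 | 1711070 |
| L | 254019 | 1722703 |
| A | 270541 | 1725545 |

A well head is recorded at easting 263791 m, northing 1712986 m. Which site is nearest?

S

Squared distances to each site:
P: 52491685.000; W: 110277781.000; V: 23040266.000; G: 103257544.000; S: 12620970.000; T: 202921736.000; Y: 20853713.000; C: 38188666.000; N: 20505665.000; L: 189912073.000; A: 203290981.000.
Minimum at S.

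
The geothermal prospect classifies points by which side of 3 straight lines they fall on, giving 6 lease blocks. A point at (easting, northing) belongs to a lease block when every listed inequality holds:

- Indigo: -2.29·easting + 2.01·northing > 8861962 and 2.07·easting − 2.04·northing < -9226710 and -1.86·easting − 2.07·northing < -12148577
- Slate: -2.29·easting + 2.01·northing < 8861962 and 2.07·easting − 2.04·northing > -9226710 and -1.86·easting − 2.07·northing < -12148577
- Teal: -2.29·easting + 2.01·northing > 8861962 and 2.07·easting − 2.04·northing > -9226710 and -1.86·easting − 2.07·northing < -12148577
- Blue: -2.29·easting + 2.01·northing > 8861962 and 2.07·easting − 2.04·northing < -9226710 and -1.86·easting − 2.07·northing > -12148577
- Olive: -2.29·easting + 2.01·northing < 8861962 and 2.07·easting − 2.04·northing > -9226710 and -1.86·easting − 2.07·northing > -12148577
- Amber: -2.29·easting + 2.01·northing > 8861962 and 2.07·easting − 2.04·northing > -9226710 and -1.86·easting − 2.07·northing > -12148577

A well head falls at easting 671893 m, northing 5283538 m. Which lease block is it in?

-2.29·671893 + 2.01·5283538 = 9081276.410, which is > 8861962
2.07·671893 − 2.04·5283538 = -9387599.010, which is < -9226710
-1.86·671893 − 2.07·5283538 = -12186644.640, which is < -12148577
This sign pattern matches Indigo.

Indigo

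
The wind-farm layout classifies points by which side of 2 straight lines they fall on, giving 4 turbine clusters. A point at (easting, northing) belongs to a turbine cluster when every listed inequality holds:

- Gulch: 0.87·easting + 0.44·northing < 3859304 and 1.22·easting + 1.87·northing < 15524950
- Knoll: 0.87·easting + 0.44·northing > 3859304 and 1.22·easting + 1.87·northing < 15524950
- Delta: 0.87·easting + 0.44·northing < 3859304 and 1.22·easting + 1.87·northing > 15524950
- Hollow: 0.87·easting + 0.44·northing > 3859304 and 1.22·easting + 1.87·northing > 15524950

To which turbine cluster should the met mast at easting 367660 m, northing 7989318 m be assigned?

0.87·367660 + 0.44·7989318 = 3835164.120, which is < 3859304
1.22·367660 + 1.87·7989318 = 15388569.860, which is < 15524950
This sign pattern matches Gulch.

Gulch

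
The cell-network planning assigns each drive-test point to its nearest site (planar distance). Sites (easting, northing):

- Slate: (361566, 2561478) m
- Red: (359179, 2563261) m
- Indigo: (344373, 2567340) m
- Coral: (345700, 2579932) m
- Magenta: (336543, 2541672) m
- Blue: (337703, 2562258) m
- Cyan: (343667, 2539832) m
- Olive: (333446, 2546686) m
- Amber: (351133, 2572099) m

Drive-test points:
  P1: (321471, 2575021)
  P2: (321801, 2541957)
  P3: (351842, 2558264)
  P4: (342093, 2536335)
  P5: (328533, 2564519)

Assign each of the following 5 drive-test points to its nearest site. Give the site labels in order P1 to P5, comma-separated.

Blue, Olive, Red, Cyan, Blue

P1 → Blue (d²=426371993.00)
P2 → Olive (d²=157969466.00)
P3 → Red (d²=78801578.00)
P4 → Cyan (d²=14706485.00)
P5 → Blue (d²=89201021.00)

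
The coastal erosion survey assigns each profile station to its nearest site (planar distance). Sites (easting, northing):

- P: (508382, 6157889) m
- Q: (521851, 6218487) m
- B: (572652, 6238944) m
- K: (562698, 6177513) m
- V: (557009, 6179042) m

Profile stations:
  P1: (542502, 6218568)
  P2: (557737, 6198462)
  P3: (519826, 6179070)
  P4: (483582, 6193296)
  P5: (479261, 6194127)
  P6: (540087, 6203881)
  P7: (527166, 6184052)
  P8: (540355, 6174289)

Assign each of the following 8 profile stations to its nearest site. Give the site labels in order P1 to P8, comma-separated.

P1 → Q (d²=426470362.00)
P2 → V (d²=377666384.00)
P3 → P (d²=579599897.00)
P4 → P (d²=1868695649.00)
P5 → P (d²=2161225285.00)
P6 → Q (d²=545886932.00)
P7 → V (d²=915704749.00)
P8 → V (d²=299946725.00)

Q, V, P, P, P, Q, V, V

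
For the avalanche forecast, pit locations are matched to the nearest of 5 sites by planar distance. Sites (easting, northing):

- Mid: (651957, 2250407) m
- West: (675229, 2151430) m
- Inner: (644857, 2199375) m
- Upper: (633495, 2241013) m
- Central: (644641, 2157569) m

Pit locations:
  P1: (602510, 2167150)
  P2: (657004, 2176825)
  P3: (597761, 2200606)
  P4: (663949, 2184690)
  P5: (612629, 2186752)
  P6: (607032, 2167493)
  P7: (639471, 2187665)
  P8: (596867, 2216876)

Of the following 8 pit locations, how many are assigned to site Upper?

P1 → Central
P2 → Central
P3 → Inner
P4 → Inner
P5 → Inner
P6 → Central
P7 → Inner
P8 → Upper
1 of the 8 goes to Upper.

1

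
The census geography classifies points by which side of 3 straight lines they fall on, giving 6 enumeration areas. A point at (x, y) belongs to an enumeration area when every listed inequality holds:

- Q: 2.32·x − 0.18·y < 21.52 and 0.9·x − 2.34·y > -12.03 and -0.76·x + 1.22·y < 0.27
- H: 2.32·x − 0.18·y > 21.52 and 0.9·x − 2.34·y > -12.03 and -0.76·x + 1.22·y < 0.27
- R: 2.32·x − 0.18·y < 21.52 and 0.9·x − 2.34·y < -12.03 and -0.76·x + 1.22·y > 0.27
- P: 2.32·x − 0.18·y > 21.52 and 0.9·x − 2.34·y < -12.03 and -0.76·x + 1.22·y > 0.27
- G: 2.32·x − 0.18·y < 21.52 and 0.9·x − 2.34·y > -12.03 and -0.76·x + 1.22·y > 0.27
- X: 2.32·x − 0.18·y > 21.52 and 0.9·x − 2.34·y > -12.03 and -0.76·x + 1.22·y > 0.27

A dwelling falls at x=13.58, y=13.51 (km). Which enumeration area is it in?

2.32·13.58 − 0.18·13.51 = 29.074, which is > 21.52
0.9·13.58 − 2.34·13.51 = -19.391, which is < -12.03
-0.76·13.58 + 1.22·13.51 = 6.161, which is > 0.27
This sign pattern matches P.

P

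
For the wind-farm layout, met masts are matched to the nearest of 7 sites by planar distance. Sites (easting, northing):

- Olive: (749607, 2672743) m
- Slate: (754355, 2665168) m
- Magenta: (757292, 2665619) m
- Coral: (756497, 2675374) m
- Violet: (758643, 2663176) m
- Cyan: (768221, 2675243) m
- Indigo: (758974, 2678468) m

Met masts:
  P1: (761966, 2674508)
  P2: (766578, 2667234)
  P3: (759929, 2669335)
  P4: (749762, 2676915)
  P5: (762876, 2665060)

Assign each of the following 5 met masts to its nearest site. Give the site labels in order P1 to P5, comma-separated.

P1 → Indigo (d²=24633664.00)
P2 → Cyan (d²=66843530.00)
P3 → Magenta (d²=20762425.00)
P4 → Olive (d²=17429609.00)
P5 → Violet (d²=21467745.00)

Indigo, Cyan, Magenta, Olive, Violet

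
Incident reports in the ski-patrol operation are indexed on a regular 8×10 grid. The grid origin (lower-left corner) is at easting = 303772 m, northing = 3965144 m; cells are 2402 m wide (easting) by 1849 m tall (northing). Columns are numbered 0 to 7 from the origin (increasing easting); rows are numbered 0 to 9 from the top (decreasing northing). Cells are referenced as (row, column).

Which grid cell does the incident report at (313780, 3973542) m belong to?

(5, 4)

Column index: ⌊(313780 − 303772) / 2402⌋ = ⌊4.167⌋ = 4
Row offset from origin: ⌊(3973542 − 3965144) / 1849⌋ = ⌊4.542⌋ = 4 → row 5 (counted from top)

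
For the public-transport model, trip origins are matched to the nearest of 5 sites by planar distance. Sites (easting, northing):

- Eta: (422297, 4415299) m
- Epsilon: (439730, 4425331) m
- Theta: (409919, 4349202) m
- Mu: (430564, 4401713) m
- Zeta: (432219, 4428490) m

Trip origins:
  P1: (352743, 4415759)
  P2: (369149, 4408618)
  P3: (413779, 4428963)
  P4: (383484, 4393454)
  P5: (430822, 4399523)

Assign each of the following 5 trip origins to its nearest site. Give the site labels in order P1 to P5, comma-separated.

P1 → Eta (d²=4837970516.00)
P2 → Eta (d²=2869345665.00)
P3 → Eta (d²=259261220.00)
P4 → Eta (d²=1983652994.00)
P5 → Mu (d²=4862664.00)

Eta, Eta, Eta, Eta, Mu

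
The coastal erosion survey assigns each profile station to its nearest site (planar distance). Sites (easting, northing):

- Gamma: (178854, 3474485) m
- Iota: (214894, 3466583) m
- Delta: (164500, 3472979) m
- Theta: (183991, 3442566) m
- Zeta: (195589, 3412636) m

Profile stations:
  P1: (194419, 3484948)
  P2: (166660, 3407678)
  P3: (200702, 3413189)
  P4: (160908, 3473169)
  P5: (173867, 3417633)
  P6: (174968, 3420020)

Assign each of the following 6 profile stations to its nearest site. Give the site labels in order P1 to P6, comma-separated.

Gamma, Zeta, Zeta, Delta, Zeta, Zeta

P1 → Gamma (d²=351743594.00)
P2 → Zeta (d²=861468805.00)
P3 → Zeta (d²=26448578.00)
P4 → Delta (d²=12938564.00)
P5 → Zeta (d²=496815293.00)
P6 → Zeta (d²=479749097.00)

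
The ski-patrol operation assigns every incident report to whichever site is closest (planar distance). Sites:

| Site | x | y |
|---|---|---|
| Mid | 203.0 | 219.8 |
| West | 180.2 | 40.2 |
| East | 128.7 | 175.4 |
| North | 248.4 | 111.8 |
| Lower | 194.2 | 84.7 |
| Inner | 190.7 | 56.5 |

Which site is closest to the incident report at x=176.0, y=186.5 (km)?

Squared distances to each site:
Mid: 1837.890; West: 21421.330; East: 2360.500; North: 10821.850; Lower: 10694.480; Inner: 17116.090.
Minimum at Mid.

Mid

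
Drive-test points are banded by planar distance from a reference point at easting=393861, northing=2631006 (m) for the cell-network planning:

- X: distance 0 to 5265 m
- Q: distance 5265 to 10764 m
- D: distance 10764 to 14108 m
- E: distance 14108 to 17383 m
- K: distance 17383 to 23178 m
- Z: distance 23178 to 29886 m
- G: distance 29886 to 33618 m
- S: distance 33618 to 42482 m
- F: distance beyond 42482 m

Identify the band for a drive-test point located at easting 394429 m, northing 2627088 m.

X

Distance = √((394429−393861)² + (2627088−2631006)²) = √(322624.000 + 15350724.000) = 3958.958 m.
0 ≤ 3958.958 < 5265 → X.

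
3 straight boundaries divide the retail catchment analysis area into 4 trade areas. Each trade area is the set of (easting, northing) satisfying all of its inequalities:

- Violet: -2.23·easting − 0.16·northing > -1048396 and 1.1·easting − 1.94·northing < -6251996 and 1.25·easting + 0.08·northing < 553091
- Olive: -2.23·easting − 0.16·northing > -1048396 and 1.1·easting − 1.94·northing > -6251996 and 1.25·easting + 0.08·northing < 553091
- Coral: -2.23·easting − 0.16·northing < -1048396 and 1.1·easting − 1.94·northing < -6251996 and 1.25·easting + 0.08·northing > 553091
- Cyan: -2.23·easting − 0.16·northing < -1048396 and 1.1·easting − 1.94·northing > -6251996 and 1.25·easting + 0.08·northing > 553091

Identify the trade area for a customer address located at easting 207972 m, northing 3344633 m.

-2.23·207972 − 0.16·3344633 = -998918.840, which is > -1048396
1.1·207972 − 1.94·3344633 = -6259818.820, which is < -6251996
1.25·207972 + 0.08·3344633 = 527535.640, which is < 553091
This sign pattern matches Violet.

Violet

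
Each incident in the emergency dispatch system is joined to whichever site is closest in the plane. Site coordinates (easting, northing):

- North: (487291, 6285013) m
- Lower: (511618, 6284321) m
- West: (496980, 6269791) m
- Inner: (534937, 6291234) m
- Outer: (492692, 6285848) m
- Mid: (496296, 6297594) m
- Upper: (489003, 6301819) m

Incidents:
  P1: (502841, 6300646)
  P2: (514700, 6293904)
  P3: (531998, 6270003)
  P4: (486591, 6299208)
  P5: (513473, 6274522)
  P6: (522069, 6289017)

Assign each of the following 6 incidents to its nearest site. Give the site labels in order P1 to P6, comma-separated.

P1 → Mid (d²=52151729.00)
P2 → Lower (d²=101332613.00)
P3 → Inner (d²=459393082.00)
P4 → Upper (d²=12635065.00)
P5 → Lower (d²=99461426.00)
P6 → Lower (d²=131275817.00)

Mid, Lower, Inner, Upper, Lower, Lower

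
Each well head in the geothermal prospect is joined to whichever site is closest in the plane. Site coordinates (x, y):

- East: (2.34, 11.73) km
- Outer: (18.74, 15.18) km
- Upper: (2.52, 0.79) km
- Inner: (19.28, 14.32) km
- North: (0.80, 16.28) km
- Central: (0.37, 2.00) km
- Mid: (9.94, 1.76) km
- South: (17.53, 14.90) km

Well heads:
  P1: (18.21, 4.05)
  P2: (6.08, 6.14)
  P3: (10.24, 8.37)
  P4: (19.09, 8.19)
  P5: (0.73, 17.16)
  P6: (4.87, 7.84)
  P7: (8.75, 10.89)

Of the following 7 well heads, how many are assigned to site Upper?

P1 → Mid
P2 → Mid
P3 → Mid
P4 → Inner
P5 → North
P6 → East
P7 → East
0 of the 7 go to Upper.

0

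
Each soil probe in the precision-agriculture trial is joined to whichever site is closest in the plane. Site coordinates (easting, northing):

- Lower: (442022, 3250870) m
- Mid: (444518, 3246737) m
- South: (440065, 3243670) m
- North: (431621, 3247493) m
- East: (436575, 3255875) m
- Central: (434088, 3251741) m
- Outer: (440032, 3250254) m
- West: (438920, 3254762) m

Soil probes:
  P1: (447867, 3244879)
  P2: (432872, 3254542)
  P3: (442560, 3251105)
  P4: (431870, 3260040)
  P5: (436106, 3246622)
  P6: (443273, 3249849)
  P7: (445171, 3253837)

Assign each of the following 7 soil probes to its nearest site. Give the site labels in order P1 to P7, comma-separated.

P1 → Mid (d²=14667965.00)
P2 → Central (d²=9324257.00)
P3 → Lower (d²=344669.00)
P4 → East (d²=39484250.00)
P5 → North (d²=20873866.00)
P6 → Lower (d²=2607442.00)
P7 → Lower (d²=18719290.00)

Mid, Central, Lower, East, North, Lower, Lower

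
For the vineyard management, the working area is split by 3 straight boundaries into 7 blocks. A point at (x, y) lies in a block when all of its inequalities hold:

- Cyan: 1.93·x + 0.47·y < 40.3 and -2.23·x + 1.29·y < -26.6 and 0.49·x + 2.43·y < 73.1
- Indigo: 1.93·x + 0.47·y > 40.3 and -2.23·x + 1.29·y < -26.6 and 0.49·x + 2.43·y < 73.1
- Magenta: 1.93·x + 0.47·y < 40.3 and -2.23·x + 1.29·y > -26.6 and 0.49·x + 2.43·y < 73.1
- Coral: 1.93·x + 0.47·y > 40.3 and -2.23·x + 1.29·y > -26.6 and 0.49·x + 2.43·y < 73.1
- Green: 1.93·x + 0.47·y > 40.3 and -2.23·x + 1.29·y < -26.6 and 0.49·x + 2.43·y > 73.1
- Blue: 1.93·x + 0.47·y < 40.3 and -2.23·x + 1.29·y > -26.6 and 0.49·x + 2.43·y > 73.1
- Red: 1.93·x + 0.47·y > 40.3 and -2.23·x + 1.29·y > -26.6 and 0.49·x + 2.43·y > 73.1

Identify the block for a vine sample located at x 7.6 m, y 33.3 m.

1.93·7.6 + 0.47·33.3 = 30.319, which is < 40.3
-2.23·7.6 + 1.29·33.3 = 26.009, which is > -26.6
0.49·7.6 + 2.43·33.3 = 84.643, which is > 73.1
This sign pattern matches Blue.

Blue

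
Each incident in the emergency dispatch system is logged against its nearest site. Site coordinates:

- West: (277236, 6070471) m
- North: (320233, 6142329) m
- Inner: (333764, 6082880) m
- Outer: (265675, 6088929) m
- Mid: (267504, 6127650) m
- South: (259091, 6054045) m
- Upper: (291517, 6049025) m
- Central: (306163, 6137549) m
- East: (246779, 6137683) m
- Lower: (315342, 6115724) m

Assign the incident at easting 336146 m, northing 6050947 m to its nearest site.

Squared distances to each site:
West: 3851574676.000; North: 8603893493.000; Inner: 1025390413.000; Outer: 6408794165.000; Mid: 10595074373.000; South: 5947070629.000; Upper: 1995441725.000; Central: 8398886693.000; East: 15509594385.000; Lower: 4628866145.000.
Minimum at Inner.

Inner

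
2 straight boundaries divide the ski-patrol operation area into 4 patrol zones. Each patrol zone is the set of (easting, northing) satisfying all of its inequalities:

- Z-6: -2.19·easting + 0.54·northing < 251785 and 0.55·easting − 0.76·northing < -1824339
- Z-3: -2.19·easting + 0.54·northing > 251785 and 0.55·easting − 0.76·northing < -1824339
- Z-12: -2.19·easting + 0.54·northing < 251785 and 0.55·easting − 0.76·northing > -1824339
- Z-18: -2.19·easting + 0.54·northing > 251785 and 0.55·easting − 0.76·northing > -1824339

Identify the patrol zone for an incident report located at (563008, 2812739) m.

-2.19·563008 + 0.54·2812739 = 285891.540, which is > 251785
0.55·563008 − 0.76·2812739 = -1828027.240, which is < -1824339
This sign pattern matches Z-3.

Z-3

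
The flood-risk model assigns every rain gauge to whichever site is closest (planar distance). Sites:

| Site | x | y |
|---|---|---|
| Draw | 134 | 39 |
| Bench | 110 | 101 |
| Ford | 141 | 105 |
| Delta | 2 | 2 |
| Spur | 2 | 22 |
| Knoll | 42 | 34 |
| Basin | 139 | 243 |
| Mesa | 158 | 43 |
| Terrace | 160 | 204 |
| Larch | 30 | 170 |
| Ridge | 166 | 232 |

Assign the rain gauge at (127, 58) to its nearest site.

Squared distances to each site:
Draw: 410.000; Bench: 2138.000; Ford: 2405.000; Delta: 18761.000; Spur: 16921.000; Knoll: 7801.000; Basin: 34369.000; Mesa: 1186.000; Terrace: 22405.000; Larch: 21953.000; Ridge: 31797.000.
Minimum at Draw.

Draw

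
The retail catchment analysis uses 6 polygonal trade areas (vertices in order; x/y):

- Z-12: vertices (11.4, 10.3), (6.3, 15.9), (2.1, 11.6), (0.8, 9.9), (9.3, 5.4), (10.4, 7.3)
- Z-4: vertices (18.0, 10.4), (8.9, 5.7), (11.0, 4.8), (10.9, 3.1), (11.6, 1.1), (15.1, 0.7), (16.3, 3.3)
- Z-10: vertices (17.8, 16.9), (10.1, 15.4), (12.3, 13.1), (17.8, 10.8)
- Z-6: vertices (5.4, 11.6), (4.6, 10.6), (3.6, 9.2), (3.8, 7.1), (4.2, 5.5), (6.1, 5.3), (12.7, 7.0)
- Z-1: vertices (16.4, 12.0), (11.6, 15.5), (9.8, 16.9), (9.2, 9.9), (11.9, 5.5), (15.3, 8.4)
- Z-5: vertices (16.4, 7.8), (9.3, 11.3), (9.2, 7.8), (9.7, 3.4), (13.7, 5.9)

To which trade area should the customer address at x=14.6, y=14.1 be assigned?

Cast a ray rightward from (14.6, 14.1). For each polygon, the edges (by vertex number in listed order) whose endpoints lie on opposite sides of y = 14.1, where each meets that height, and whether that is right or left of the point:
Z-12: 1–2 at x≈7.94 (left), 2–3 at x≈4.54 (left) → 0 crossings.
Z-4: no edge straddles that height → 0 crossings.
Z-10: 2–3 at x≈11.34 (left), 4–1 at x≈17.80 (right) → 1 crossing.
Z-6: no edge straddles that height → 0 crossings.
Z-1: 1–2 at x≈13.52 (left), 3–4 at x≈9.56 (left) → 0 crossings.
Z-5: no edge straddles that height → 0 crossings.
Only Z-10 has an odd count, so the point is inside Z-10.

Z-10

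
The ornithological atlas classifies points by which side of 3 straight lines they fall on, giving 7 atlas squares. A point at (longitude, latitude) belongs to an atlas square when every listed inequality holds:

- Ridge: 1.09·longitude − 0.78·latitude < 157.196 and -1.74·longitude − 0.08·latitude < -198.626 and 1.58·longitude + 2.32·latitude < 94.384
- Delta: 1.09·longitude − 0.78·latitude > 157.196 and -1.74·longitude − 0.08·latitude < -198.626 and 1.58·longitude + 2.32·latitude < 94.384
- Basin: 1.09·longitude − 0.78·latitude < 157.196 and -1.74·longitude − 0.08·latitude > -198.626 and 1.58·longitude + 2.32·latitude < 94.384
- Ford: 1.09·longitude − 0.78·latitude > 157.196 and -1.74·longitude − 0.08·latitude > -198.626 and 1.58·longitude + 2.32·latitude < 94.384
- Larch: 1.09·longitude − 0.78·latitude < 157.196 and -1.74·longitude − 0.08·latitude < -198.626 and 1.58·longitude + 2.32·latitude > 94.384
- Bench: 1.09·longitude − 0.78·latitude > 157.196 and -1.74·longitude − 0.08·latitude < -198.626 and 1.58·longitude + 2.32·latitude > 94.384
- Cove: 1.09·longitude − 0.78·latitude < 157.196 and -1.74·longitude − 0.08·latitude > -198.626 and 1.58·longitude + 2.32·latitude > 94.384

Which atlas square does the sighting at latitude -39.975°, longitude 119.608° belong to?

1.09·119.608 − 0.78·-39.975 = 161.553, which is > 157.196
-1.74·119.608 − 0.08·-39.975 = -204.920, which is < -198.626
1.58·119.608 + 2.32·-39.975 = 96.239, which is > 94.384
This sign pattern matches Bench.

Bench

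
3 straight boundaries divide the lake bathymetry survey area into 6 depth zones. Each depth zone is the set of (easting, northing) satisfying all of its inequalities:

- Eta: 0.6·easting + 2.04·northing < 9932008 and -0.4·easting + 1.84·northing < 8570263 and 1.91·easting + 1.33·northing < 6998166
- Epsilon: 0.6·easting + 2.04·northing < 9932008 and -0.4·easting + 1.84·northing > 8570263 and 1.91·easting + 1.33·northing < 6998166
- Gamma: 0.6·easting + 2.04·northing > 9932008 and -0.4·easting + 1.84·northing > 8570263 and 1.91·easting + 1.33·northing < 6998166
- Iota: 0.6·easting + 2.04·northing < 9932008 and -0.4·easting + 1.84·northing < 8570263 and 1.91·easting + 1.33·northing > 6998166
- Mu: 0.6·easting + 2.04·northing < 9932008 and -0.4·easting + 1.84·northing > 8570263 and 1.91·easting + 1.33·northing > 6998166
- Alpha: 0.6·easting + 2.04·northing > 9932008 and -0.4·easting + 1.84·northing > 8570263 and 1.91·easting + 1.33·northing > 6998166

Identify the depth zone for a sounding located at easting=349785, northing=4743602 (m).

0.6·349785 + 2.04·4743602 = 9886819.080, which is < 9932008
-0.4·349785 + 1.84·4743602 = 8588313.680, which is > 8570263
1.91·349785 + 1.33·4743602 = 6977080.010, which is < 6998166
This sign pattern matches Epsilon.

Epsilon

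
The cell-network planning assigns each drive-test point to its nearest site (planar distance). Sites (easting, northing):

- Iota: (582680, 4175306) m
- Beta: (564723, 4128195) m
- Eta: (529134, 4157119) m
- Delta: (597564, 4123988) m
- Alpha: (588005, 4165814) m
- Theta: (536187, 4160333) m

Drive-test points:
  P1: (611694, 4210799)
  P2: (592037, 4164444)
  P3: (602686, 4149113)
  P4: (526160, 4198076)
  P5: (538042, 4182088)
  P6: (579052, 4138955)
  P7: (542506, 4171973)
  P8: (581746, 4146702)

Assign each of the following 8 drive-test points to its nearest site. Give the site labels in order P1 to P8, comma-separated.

P1 → Iota (d²=2101565245.00)
P2 → Alpha (d²=18133924.00)
P3 → Alpha (d²=494455162.00)
P4 → Theta (d²=1525074778.00)
P5 → Theta (d²=476721050.00)
P6 → Beta (d²=321097841.00)
P7 → Theta (d²=175419361.00)
P8 → Alpha (d²=404443625.00)

Iota, Alpha, Alpha, Theta, Theta, Beta, Theta, Alpha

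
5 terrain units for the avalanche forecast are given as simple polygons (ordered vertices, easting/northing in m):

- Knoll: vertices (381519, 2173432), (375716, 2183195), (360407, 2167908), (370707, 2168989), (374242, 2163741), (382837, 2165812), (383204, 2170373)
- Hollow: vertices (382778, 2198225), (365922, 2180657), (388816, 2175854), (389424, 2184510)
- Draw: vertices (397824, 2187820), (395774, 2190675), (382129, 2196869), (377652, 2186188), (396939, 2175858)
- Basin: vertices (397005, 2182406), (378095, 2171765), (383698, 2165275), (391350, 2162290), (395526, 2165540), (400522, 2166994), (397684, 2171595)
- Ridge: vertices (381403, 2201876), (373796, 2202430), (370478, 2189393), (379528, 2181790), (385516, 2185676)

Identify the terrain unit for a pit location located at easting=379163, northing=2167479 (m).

Cast a ray rightward from (379163, 2167479). For each polygon, the edges (by vertex number in listed order) whose endpoints lie on opposite sides of northing = 2167479, where each meets that height, and whether that is right or left of the point:
Knoll: 4–5 at easting≈371724.1 (left), 6–7 at easting≈382971.1 (right) → 1 crossing.
Hollow: no edge straddles that height → 0 crossings.
Draw: no edge straddles that height → 0 crossings.
Basin: 2–3 at easting≈381795.2 (right), 6–7 at easting≈400222.8 (right) → 2 crossings.
Ridge: no edge straddles that height → 0 crossings.
Only Knoll has an odd count, so the point is inside Knoll.

Knoll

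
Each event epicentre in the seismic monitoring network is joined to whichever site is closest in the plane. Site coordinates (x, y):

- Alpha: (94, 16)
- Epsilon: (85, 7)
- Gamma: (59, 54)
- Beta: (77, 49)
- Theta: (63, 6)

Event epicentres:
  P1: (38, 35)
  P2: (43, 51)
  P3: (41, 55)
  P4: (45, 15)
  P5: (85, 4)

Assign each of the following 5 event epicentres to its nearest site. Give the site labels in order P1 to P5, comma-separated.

Gamma, Gamma, Gamma, Theta, Epsilon

P1 → Gamma (d²=802.00)
P2 → Gamma (d²=265.00)
P3 → Gamma (d²=325.00)
P4 → Theta (d²=405.00)
P5 → Epsilon (d²=9.00)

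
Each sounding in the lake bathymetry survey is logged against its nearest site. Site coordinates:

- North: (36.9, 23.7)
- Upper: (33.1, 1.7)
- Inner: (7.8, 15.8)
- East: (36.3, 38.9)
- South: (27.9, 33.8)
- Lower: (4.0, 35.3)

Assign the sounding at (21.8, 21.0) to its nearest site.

South

Squared distances to each site:
North: 235.300; Upper: 500.180; Inner: 223.040; East: 530.660; South: 201.050; Lower: 521.330.
Minimum at South.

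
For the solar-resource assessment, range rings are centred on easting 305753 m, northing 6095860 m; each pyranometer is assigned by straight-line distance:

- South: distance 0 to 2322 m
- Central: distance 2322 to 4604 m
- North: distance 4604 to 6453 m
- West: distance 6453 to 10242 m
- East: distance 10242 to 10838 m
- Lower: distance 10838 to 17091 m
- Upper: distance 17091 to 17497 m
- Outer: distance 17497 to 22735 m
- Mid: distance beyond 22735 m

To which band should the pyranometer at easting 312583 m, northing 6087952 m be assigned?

East

Distance = √((312583−305753)² + (6087952−6095860)²) = √(46648900.000 + 62536464.000) = 10449.180 m.
10242 ≤ 10449.180 < 10838 → East.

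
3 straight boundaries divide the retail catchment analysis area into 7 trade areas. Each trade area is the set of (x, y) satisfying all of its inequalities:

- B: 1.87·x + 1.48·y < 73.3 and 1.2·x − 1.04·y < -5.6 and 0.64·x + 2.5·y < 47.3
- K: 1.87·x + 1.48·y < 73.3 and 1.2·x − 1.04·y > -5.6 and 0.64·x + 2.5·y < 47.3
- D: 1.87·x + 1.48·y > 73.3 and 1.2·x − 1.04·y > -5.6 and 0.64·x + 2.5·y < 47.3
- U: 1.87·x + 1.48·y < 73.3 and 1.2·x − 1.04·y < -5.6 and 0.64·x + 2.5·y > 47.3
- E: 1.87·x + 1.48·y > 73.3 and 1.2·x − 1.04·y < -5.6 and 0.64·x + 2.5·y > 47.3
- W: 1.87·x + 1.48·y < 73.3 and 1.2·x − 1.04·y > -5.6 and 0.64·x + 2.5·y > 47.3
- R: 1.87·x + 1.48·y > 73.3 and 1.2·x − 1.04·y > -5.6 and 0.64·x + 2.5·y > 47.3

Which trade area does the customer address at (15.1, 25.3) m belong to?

U

1.87·15.1 + 1.48·25.3 = 65.681, which is < 73.3
1.2·15.1 − 1.04·25.3 = -8.192, which is < -5.6
0.64·15.1 + 2.5·25.3 = 72.914, which is > 47.3
This sign pattern matches U.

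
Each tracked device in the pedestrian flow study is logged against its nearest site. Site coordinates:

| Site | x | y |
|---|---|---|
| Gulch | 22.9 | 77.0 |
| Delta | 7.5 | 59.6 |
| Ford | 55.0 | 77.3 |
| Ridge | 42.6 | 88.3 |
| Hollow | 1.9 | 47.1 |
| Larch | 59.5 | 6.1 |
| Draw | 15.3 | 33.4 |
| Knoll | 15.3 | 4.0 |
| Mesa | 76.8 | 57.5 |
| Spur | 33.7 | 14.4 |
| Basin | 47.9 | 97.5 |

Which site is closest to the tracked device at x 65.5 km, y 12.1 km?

Larch

Squared distances to each site:
Gulch: 6026.770; Delta: 5620.250; Ford: 4361.290; Ridge: 6330.850; Hollow: 5269.960; Larch: 72.000; Draw: 2973.730; Knoll: 2585.650; Mesa: 2188.850; Spur: 1016.530; Basin: 7602.920.
Minimum at Larch.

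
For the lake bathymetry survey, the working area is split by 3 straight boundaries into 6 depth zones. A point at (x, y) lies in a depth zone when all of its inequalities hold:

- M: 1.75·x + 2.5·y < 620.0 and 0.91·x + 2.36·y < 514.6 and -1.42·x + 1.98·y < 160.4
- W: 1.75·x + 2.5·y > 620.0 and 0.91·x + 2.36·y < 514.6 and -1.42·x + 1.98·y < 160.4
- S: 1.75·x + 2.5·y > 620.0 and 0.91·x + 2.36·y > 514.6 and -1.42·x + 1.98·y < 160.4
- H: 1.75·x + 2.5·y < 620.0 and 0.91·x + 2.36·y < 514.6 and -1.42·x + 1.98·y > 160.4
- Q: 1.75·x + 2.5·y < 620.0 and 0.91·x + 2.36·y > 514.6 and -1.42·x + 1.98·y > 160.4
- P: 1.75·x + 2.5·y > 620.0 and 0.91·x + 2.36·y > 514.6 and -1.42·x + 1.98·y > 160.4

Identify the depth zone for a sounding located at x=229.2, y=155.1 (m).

1.75·229.2 + 2.5·155.1 = 788.850, which is > 620.0
0.91·229.2 + 2.36·155.1 = 574.608, which is > 514.6
-1.42·229.2 + 1.98·155.1 = -18.366, which is < 160.4
This sign pattern matches S.

S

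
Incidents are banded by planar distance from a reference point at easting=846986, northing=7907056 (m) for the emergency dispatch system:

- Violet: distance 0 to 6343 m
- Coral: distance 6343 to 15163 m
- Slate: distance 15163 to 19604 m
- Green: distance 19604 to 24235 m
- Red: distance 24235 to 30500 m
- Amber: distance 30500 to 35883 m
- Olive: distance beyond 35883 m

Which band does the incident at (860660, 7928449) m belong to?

Red

Distance = √((860660−846986)² + (7928449−7907056)²) = √(186978276.000 + 457660449.000) = 25389.737 m.
24235 ≤ 25389.737 < 30500 → Red.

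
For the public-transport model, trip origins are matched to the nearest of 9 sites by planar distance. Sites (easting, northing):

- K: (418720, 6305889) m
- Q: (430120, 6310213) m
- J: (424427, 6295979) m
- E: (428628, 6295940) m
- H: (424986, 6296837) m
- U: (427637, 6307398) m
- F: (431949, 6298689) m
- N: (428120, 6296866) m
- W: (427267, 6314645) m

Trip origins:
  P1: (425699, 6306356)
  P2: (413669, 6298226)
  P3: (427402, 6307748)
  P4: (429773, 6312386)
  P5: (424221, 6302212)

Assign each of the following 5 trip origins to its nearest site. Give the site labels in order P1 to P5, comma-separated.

U, K, U, Q, H

P1 → U (d²=4841608.00)
P2 → K (d²=84234170.00)
P3 → U (d²=177725.00)
P4 → Q (d²=4842338.00)
P5 → H (d²=29475850.00)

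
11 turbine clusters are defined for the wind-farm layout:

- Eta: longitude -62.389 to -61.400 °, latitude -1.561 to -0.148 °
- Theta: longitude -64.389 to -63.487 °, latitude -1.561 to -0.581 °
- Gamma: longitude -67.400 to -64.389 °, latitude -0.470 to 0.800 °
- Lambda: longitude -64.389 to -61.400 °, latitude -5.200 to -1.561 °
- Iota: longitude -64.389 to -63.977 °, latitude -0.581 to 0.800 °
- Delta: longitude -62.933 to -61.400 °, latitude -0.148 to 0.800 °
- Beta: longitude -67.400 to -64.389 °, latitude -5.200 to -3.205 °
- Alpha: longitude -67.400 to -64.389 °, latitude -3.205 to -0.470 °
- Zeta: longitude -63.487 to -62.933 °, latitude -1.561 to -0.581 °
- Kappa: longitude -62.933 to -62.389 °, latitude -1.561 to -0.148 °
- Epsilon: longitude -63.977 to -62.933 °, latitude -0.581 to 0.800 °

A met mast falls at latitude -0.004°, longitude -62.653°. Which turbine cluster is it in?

Delta

The point has longitude = -62.653 and latitude = -0.004.
Only Delta satisfies -62.933 ≤ longitude ≤ -61.400 and -0.148 ≤ latitude ≤ 0.800.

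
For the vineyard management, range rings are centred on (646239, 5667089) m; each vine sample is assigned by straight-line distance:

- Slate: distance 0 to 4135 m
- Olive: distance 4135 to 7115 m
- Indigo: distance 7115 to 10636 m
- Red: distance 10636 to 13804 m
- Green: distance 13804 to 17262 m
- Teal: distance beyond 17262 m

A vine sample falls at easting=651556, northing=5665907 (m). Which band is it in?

Olive

Distance = √((651556−646239)² + (5665907−5667089)²) = √(28270489.000 + 1397124.000) = 5446.798 m.
4135 ≤ 5446.798 < 7115 → Olive.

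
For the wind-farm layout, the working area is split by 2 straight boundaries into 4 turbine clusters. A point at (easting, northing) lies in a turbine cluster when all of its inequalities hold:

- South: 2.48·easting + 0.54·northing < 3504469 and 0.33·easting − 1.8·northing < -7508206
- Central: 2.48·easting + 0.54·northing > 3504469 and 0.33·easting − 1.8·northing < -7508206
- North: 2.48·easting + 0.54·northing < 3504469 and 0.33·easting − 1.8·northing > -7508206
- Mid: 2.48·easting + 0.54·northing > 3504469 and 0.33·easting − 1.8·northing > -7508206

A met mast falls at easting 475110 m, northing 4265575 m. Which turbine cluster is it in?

2.48·475110 + 0.54·4265575 = 3481683.300, which is < 3504469
0.33·475110 − 1.8·4265575 = -7521248.700, which is < -7508206
This sign pattern matches South.

South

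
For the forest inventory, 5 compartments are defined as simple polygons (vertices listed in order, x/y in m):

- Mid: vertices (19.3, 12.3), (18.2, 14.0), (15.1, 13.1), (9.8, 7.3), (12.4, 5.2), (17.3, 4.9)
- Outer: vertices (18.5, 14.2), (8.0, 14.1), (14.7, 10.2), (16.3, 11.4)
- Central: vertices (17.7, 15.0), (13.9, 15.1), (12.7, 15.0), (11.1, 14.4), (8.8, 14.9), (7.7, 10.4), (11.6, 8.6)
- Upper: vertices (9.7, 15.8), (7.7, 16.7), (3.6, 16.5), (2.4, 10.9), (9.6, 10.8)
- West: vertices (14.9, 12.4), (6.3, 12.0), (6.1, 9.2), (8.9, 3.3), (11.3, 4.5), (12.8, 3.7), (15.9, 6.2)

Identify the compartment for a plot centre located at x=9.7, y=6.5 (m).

West

Cast a ray rightward from (9.7, 6.5). For each polygon, the edges (by vertex number in listed order) whose endpoints lie on opposite sides of y = 6.5, where each meets that height, and whether that is right or left of the point:
Mid: 4–5 at x≈10.79 (right), 6–1 at x≈17.73 (right) → 2 crossings.
Outer: no edge straddles that height → 0 crossings.
Central: no edge straddles that height → 0 crossings.
Upper: no edge straddles that height → 0 crossings.
West: 3–4 at x≈7.38 (left), 7–1 at x≈15.85 (right) → 1 crossing.
Only West has an odd count, so the point is inside West.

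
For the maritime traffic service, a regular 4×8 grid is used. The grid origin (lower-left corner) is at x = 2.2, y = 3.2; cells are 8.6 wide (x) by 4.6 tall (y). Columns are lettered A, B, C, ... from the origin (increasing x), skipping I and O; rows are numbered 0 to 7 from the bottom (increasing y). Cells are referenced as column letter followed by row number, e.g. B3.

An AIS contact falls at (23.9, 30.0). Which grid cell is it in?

Column index: ⌊(23.9 − 2.2) / 8.6⌋ = ⌊2.523⌋ = 2 → column C
Row offset from origin: ⌊(30.0 − 3.2) / 4.6⌋ = ⌊5.826⌋ = 5 → row 5

C5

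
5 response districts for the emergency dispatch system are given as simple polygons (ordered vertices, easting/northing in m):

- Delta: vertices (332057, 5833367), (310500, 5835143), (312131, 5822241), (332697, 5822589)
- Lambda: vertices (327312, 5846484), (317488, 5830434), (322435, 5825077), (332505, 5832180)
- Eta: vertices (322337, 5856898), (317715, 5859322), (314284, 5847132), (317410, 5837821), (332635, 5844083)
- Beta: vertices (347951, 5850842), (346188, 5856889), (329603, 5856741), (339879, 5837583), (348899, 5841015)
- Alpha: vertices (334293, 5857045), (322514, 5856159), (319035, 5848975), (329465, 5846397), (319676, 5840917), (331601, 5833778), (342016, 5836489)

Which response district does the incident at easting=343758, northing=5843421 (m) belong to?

Beta

Cast a ray rightward from (343758, 5843421). For each polygon, the edges (by vertex number in listed order) whose endpoints lie on opposite sides of northing = 5843421, where each meets that height, and whether that is right or left of the point:
Delta: no edge straddles that height → 0 crossings.
Lambda: 1–2 at easting≈325437.2 (left), 4–1 at easting≈328424.0 (left) → 0 crossings.
Eta: 3–4 at easting≈315529.9 (left), 4–5 at easting≈331025.5 (left) → 0 crossings.
Beta: 3–4 at easting≈336747.6 (left), 5–1 at easting≈348666.9 (right) → 1 crossing.
Alpha: 4–5 at easting≈324148.9 (left), 7–1 at easting≈339411.6 (left) → 0 crossings.
Only Beta has an odd count, so the point is inside Beta.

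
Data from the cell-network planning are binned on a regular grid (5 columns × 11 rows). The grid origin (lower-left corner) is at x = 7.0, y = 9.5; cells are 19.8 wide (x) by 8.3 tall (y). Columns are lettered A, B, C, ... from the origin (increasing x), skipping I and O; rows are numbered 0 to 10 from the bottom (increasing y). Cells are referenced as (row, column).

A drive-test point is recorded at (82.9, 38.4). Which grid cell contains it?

(3, D)

Column index: ⌊(82.9 − 7.0) / 19.8⌋ = ⌊3.833⌋ = 3 → column D
Row offset from origin: ⌊(38.4 − 9.5) / 8.3⌋ = ⌊3.482⌋ = 3 → row 3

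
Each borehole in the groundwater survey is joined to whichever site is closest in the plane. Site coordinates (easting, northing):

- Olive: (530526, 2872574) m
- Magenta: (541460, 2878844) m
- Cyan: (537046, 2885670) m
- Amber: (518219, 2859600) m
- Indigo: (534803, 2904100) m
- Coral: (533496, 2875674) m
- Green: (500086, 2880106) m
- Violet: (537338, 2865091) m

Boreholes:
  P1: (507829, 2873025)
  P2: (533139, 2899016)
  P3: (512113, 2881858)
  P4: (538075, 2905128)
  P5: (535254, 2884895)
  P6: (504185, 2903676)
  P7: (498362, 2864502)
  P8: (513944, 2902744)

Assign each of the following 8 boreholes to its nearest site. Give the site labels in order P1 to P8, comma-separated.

Green, Indigo, Green, Indigo, Cyan, Green, Green, Indigo

P1 → Green (d²=110094610.00)
P2 → Indigo (d²=28615952.00)
P3 → Green (d²=147718233.00)
P4 → Indigo (d²=11762768.00)
P5 → Cyan (d²=3811889.00)
P6 → Green (d²=572346701.00)
P7 → Green (d²=246456992.00)
P8 → Indigo (d²=436936617.00)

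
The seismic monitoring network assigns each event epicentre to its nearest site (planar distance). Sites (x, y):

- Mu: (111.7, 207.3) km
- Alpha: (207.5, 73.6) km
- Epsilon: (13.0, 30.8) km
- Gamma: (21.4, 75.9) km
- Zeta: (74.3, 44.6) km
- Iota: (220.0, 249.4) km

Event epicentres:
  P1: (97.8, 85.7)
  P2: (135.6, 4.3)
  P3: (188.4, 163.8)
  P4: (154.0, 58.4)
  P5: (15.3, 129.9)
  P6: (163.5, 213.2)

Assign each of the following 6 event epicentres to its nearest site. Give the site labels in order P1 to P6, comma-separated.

P1 → Zeta (d²=2241.46)
P2 → Zeta (d²=5381.78)
P3 → Mu (d²=7775.14)
P4 → Alpha (d²=3093.29)
P5 → Gamma (d²=2953.21)
P6 → Mu (d²=2718.05)

Zeta, Zeta, Mu, Alpha, Gamma, Mu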